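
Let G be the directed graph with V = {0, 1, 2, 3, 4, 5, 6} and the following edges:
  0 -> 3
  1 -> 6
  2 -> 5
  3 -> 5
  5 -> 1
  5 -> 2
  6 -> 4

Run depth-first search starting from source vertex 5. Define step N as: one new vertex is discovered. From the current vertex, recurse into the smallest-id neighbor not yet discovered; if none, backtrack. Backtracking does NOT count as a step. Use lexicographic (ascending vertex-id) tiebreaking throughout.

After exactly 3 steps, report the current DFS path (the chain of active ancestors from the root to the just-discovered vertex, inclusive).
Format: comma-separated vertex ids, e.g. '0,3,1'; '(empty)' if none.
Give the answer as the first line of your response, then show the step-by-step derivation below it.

5,1,6

step 1: discover 5; path=5; order=5
step 2: discover 1; path=5>1; order=5,1
step 3: discover 6; path=5>1>6; order=5,1,6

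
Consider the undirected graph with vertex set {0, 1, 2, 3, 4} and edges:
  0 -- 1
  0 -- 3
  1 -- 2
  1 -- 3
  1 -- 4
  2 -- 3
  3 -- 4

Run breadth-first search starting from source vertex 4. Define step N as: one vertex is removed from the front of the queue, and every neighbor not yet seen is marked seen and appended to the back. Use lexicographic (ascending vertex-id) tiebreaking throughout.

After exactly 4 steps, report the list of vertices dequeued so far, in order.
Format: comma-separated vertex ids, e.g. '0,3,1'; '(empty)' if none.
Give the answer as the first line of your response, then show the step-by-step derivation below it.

4,1,3,0

step 1: dequeue 4; queue=[1,3]; order=4
step 2: dequeue 1; queue=[3,0,2]; order=4,1
step 3: dequeue 3; queue=[0,2]; order=4,1,3
step 4: dequeue 0; queue=[2]; order=4,1,3,0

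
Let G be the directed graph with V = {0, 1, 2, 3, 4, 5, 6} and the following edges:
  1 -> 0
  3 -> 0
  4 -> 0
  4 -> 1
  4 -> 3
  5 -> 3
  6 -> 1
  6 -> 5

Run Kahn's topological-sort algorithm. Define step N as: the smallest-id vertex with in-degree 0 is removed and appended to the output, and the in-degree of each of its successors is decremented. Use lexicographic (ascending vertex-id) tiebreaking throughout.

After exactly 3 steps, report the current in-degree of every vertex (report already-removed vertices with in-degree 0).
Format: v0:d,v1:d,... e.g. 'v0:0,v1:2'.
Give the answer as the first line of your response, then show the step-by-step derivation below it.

v0:2,v1:0,v2:0,v3:1,v4:0,v5:0,v6:0

step 1: output 2; order=[2]; indeg=(3,2,0,2,0,1,0)
step 2: output 4; order=[2,4]; indeg=(2,1,0,1,0,1,0)
step 3: output 6; order=[2,4,6]; indeg=(2,0,0,1,0,0,0)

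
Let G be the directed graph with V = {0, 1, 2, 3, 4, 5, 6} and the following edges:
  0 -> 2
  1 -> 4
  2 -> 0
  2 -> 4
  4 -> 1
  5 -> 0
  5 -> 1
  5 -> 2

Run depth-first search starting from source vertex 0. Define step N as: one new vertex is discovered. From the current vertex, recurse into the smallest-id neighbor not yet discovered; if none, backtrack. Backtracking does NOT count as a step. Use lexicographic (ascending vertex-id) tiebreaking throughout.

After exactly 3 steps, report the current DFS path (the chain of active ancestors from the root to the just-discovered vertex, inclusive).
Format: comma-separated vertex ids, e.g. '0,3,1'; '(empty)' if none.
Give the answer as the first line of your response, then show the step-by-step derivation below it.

0,2,4

step 1: discover 0; path=0; order=0
step 2: discover 2; path=0>2; order=0,2
step 3: discover 4; path=0>2>4; order=0,2,4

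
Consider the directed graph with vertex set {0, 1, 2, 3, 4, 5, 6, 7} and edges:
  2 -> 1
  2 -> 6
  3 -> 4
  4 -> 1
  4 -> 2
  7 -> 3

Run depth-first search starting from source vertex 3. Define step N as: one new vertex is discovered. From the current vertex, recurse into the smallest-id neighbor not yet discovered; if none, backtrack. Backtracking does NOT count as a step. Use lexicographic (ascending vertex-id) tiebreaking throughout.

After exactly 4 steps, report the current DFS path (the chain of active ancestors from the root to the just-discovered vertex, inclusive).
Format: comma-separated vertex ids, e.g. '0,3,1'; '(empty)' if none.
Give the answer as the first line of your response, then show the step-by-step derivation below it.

3,4,2

step 1: discover 3; path=3; order=3
step 2: discover 4; path=3>4; order=3,4
step 3: discover 1; path=3>4>1; order=3,4,1
step 4: discover 2; path=3>4>2; order=3,4,1,2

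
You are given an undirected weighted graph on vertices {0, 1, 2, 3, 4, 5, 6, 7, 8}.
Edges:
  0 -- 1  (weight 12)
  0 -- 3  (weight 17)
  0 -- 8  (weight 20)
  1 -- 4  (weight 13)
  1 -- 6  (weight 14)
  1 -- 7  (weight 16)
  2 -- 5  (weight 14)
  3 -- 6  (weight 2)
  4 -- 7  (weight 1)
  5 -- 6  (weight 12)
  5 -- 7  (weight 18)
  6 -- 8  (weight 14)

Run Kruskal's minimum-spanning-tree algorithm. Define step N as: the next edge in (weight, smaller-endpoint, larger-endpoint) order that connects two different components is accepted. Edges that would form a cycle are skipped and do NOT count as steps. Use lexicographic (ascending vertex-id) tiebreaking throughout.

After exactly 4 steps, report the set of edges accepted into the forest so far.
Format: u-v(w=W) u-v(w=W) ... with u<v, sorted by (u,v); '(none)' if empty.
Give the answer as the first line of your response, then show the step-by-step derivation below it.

0-1(w=12) 3-6(w=2) 4-7(w=1) 5-6(w=12)

step 1: add edge 4-7 (w=1); MST = {4-7(w=1)}
step 2: add edge 3-6 (w=2); MST = {3-6(w=2) 4-7(w=1)}
step 3: add edge 0-1 (w=12); MST = {0-1(w=12) 3-6(w=2) 4-7(w=1)}
step 4: add edge 5-6 (w=12); MST = {0-1(w=12) 3-6(w=2) 4-7(w=1) 5-6(w=12)}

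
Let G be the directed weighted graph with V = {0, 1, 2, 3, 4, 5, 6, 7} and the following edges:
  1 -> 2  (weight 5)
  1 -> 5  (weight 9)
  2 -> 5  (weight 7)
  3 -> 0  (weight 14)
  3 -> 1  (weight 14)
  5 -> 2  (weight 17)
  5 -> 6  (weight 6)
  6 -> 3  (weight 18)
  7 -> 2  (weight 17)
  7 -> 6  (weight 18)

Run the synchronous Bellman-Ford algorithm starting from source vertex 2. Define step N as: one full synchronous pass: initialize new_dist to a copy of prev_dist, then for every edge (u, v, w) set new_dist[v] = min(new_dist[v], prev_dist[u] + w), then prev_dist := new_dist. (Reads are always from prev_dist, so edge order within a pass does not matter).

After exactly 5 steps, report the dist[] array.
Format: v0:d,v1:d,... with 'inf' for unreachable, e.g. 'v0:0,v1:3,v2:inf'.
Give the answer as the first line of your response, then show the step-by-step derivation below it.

v0:45,v1:45,v2:0,v3:31,v4:inf,v5:7,v6:13,v7:inf

step 1: dist = v0:inf,v1:inf,v2:0,v3:inf,v4:inf,v5:7,v6:inf,v7:inf
step 2: dist = v0:inf,v1:inf,v2:0,v3:inf,v4:inf,v5:7,v6:13,v7:inf
step 3: dist = v0:inf,v1:inf,v2:0,v3:31,v4:inf,v5:7,v6:13,v7:inf
step 4: dist = v0:45,v1:45,v2:0,v3:31,v4:inf,v5:7,v6:13,v7:inf
step 5: dist = v0:45,v1:45,v2:0,v3:31,v4:inf,v5:7,v6:13,v7:inf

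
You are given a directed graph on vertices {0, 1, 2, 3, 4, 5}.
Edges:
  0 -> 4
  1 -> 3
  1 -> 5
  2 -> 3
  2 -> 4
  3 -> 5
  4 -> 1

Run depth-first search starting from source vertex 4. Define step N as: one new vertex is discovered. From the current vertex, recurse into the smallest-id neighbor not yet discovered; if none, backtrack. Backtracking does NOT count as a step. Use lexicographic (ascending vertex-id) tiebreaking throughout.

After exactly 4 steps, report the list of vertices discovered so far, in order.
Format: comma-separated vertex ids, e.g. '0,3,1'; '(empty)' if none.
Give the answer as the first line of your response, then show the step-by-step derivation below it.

4,1,3,5

step 1: discover 4; path=4; order=4
step 2: discover 1; path=4>1; order=4,1
step 3: discover 3; path=4>1>3; order=4,1,3
step 4: discover 5; path=4>1>3>5; order=4,1,3,5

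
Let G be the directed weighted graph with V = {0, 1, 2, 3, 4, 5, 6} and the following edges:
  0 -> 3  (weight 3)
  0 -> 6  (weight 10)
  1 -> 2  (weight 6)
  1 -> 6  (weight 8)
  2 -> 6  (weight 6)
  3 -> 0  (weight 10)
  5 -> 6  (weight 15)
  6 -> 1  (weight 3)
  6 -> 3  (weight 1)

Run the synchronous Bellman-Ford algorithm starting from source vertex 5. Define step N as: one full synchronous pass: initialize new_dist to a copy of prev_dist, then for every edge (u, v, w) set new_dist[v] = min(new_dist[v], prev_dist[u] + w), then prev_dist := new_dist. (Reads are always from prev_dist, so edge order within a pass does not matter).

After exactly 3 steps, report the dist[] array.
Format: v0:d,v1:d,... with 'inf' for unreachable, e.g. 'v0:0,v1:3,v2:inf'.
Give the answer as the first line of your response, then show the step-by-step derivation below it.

v0:26,v1:18,v2:24,v3:16,v4:inf,v5:0,v6:15

step 1: dist = v0:inf,v1:inf,v2:inf,v3:inf,v4:inf,v5:0,v6:15
step 2: dist = v0:inf,v1:18,v2:inf,v3:16,v4:inf,v5:0,v6:15
step 3: dist = v0:26,v1:18,v2:24,v3:16,v4:inf,v5:0,v6:15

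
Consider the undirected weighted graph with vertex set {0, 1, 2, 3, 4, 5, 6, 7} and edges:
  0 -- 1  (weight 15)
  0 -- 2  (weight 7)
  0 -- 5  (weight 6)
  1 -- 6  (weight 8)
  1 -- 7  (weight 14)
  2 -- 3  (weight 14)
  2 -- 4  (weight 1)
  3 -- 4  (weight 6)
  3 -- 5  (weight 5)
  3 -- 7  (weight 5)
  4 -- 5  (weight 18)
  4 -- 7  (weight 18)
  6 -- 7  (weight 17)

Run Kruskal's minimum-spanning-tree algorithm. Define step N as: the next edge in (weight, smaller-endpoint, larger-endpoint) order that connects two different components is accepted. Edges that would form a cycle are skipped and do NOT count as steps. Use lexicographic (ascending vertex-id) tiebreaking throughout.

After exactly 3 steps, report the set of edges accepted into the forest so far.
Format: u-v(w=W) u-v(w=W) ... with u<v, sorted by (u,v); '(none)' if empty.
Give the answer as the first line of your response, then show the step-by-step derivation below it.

2-4(w=1) 3-5(w=5) 3-7(w=5)

step 1: add edge 2-4 (w=1); MST = {2-4(w=1)}
step 2: add edge 3-5 (w=5); MST = {2-4(w=1) 3-5(w=5)}
step 3: add edge 3-7 (w=5); MST = {2-4(w=1) 3-5(w=5) 3-7(w=5)}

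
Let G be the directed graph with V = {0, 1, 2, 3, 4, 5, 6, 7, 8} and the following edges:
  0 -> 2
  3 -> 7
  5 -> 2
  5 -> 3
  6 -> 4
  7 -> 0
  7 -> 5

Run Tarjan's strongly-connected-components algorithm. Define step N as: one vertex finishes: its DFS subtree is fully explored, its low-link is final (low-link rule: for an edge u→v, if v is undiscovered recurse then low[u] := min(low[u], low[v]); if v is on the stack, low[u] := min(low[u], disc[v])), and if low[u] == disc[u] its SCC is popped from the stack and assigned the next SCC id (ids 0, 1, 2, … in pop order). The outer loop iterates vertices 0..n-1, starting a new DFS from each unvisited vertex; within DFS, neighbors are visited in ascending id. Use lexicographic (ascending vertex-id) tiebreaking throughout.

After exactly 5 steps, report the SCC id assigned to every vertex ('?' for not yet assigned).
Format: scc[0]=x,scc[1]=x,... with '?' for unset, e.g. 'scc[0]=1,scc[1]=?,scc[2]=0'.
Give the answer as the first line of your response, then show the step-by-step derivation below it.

scc[0]=1,scc[1]=2,scc[2]=0,scc[3]=?,scc[4]=?,scc[5]=?,scc[6]=?,scc[7]=?,scc[8]=?

step 1: low=(low[0]=0,low[1]=?,low[2]=1,low[3]=?,low[4]=?,low[5]=?,low[6]=?,low[7]=?,low[8]=?); scc=(scc[0]=?,scc[1]=?,scc[2]=0,scc[3]=?,scc[4]=?,scc[5]=?,scc[6]=?,scc[7]=?,scc[8]=?)
step 2: low=(low[0]=0,low[1]=?,low[2]=1,low[3]=?,low[4]=?,low[5]=?,low[6]=?,low[7]=?,low[8]=?); scc=(scc[0]=1,scc[1]=?,scc[2]=0,scc[3]=?,scc[4]=?,scc[5]=?,scc[6]=?,scc[7]=?,scc[8]=?)
step 3: low=(low[0]=0,low[1]=2,low[2]=1,low[3]=?,low[4]=?,low[5]=?,low[6]=?,low[7]=?,low[8]=?); scc=(scc[0]=1,scc[1]=2,scc[2]=0,scc[3]=?,scc[4]=?,scc[5]=?,scc[6]=?,scc[7]=?,scc[8]=?)
step 4: low=(low[0]=0,low[1]=2,low[2]=1,low[3]=3,low[4]=?,low[5]=3,low[6]=?,low[7]=4,low[8]=?); scc=(scc[0]=1,scc[1]=2,scc[2]=0,scc[3]=?,scc[4]=?,scc[5]=?,scc[6]=?,scc[7]=?,scc[8]=?)
step 5: low=(low[0]=0,low[1]=2,low[2]=1,low[3]=3,low[4]=?,low[5]=3,low[6]=?,low[7]=3,low[8]=?); scc=(scc[0]=1,scc[1]=2,scc[2]=0,scc[3]=?,scc[4]=?,scc[5]=?,scc[6]=?,scc[7]=?,scc[8]=?)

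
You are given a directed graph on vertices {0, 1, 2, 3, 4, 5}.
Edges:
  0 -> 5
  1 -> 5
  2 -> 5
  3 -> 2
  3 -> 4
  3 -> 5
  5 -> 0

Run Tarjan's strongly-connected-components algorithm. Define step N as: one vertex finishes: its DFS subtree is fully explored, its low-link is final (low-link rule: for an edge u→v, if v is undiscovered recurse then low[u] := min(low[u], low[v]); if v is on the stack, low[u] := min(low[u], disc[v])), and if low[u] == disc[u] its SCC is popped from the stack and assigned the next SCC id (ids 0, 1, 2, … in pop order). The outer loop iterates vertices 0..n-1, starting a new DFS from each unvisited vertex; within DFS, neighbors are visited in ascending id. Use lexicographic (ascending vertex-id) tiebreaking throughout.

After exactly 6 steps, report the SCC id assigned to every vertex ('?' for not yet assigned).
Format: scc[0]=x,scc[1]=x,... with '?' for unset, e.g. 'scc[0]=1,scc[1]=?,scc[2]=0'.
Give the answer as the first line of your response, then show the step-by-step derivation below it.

scc[0]=0,scc[1]=1,scc[2]=2,scc[3]=4,scc[4]=3,scc[5]=0

step 1: low=(low[0]=0,low[1]=?,low[2]=?,low[3]=?,low[4]=?,low[5]=0); scc=(scc[0]=?,scc[1]=?,scc[2]=?,scc[3]=?,scc[4]=?,scc[5]=?)
step 2: low=(low[0]=0,low[1]=?,low[2]=?,low[3]=?,low[4]=?,low[5]=0); scc=(scc[0]=0,scc[1]=?,scc[2]=?,scc[3]=?,scc[4]=?,scc[5]=0)
step 3: low=(low[0]=0,low[1]=2,low[2]=?,low[3]=?,low[4]=?,low[5]=0); scc=(scc[0]=0,scc[1]=1,scc[2]=?,scc[3]=?,scc[4]=?,scc[5]=0)
step 4: low=(low[0]=0,low[1]=2,low[2]=3,low[3]=?,low[4]=?,low[5]=0); scc=(scc[0]=0,scc[1]=1,scc[2]=2,scc[3]=?,scc[4]=?,scc[5]=0)
step 5: low=(low[0]=0,low[1]=2,low[2]=3,low[3]=4,low[4]=5,low[5]=0); scc=(scc[0]=0,scc[1]=1,scc[2]=2,scc[3]=?,scc[4]=3,scc[5]=0)
step 6: low=(low[0]=0,low[1]=2,low[2]=3,low[3]=4,low[4]=5,low[5]=0); scc=(scc[0]=0,scc[1]=1,scc[2]=2,scc[3]=4,scc[4]=3,scc[5]=0)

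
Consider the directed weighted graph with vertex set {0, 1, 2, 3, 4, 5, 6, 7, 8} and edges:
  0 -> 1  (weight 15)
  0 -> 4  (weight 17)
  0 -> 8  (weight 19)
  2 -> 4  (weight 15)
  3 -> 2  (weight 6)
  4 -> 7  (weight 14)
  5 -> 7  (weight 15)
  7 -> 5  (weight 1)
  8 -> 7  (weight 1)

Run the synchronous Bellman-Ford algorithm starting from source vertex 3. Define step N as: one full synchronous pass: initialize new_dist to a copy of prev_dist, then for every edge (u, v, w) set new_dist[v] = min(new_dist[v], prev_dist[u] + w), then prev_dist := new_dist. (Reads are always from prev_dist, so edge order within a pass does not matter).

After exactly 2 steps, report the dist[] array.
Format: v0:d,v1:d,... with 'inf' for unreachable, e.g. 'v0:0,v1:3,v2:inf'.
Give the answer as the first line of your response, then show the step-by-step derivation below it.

v0:inf,v1:inf,v2:6,v3:0,v4:21,v5:inf,v6:inf,v7:inf,v8:inf

step 1: dist = v0:inf,v1:inf,v2:6,v3:0,v4:inf,v5:inf,v6:inf,v7:inf,v8:inf
step 2: dist = v0:inf,v1:inf,v2:6,v3:0,v4:21,v5:inf,v6:inf,v7:inf,v8:inf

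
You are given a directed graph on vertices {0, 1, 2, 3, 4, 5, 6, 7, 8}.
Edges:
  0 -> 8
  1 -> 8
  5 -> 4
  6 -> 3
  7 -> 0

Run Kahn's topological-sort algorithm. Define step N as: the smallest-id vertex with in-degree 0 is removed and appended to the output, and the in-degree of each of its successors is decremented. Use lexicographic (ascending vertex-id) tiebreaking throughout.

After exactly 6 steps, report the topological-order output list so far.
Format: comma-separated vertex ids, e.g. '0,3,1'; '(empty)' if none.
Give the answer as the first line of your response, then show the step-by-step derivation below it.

1,2,5,4,6,3

step 1: output 1; order=[1]; indeg=(1,0,0,1,1,0,0,0,1)
step 2: output 2; order=[1,2]; indeg=(1,0,0,1,1,0,0,0,1)
step 3: output 5; order=[1,2,5]; indeg=(1,0,0,1,0,0,0,0,1)
step 4: output 4; order=[1,2,5,4]; indeg=(1,0,0,1,0,0,0,0,1)
step 5: output 6; order=[1,2,5,4,6]; indeg=(1,0,0,0,0,0,0,0,1)
step 6: output 3; order=[1,2,5,4,6,3]; indeg=(1,0,0,0,0,0,0,0,1)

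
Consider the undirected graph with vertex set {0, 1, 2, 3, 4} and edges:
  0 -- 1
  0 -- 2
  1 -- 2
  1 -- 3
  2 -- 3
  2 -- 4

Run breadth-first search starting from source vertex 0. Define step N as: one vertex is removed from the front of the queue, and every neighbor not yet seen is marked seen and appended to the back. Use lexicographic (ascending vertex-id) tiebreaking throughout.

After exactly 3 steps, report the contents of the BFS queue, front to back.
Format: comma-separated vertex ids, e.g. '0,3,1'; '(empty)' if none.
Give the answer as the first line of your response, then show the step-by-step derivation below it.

3,4

step 1: dequeue 0; queue=[1,2]; order=0
step 2: dequeue 1; queue=[2,3]; order=0,1
step 3: dequeue 2; queue=[3,4]; order=0,1,2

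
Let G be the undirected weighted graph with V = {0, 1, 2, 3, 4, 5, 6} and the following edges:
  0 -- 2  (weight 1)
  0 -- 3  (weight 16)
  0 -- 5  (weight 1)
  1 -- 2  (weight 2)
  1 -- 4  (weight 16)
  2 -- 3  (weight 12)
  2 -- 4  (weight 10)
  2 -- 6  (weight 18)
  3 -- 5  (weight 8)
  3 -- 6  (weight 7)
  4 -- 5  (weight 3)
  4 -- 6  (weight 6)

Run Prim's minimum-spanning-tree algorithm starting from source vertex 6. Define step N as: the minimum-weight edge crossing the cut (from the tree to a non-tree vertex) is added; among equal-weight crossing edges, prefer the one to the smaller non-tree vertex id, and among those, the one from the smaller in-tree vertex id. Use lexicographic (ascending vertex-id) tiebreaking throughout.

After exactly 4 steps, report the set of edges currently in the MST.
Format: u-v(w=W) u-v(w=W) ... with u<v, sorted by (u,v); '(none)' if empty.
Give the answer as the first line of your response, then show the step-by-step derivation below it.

0-2(w=1) 0-5(w=1) 4-5(w=3) 4-6(w=6)

step 1: add edge 4-6 (w=6); MST = {4-6(w=6)}
step 2: add edge 4-5 (w=3); MST = {4-5(w=3) 4-6(w=6)}
step 3: add edge 0-5 (w=1); MST = {0-5(w=1) 4-5(w=3) 4-6(w=6)}
step 4: add edge 0-2 (w=1); MST = {0-2(w=1) 0-5(w=1) 4-5(w=3) 4-6(w=6)}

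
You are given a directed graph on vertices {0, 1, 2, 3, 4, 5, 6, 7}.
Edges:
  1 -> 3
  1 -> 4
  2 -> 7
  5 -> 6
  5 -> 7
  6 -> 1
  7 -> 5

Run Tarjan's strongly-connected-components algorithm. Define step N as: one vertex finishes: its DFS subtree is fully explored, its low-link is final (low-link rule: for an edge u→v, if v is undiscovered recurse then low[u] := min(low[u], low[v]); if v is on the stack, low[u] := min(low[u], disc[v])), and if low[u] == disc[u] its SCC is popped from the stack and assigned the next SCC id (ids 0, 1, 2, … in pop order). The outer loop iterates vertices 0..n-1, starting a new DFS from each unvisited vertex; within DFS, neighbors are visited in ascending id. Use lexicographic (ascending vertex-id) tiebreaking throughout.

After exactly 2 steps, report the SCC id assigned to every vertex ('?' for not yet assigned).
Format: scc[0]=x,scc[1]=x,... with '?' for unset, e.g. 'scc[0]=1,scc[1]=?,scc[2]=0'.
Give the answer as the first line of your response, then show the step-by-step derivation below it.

scc[0]=0,scc[1]=?,scc[2]=?,scc[3]=1,scc[4]=?,scc[5]=?,scc[6]=?,scc[7]=?

step 1: low=(low[0]=0,low[1]=?,low[2]=?,low[3]=?,low[4]=?,low[5]=?,low[6]=?,low[7]=?); scc=(scc[0]=0,scc[1]=?,scc[2]=?,scc[3]=?,scc[4]=?,scc[5]=?,scc[6]=?,scc[7]=?)
step 2: low=(low[0]=0,low[1]=1,low[2]=?,low[3]=2,low[4]=?,low[5]=?,low[6]=?,low[7]=?); scc=(scc[0]=0,scc[1]=?,scc[2]=?,scc[3]=1,scc[4]=?,scc[5]=?,scc[6]=?,scc[7]=?)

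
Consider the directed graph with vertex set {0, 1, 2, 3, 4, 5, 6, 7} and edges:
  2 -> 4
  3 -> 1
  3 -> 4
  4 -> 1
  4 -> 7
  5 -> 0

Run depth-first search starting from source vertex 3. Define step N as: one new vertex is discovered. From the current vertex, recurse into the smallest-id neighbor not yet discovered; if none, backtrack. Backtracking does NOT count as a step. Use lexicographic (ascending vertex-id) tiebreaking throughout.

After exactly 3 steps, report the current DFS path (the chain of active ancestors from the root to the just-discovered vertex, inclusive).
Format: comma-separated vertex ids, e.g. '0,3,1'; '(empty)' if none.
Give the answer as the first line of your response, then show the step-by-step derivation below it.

3,4

step 1: discover 3; path=3; order=3
step 2: discover 1; path=3>1; order=3,1
step 3: discover 4; path=3>4; order=3,1,4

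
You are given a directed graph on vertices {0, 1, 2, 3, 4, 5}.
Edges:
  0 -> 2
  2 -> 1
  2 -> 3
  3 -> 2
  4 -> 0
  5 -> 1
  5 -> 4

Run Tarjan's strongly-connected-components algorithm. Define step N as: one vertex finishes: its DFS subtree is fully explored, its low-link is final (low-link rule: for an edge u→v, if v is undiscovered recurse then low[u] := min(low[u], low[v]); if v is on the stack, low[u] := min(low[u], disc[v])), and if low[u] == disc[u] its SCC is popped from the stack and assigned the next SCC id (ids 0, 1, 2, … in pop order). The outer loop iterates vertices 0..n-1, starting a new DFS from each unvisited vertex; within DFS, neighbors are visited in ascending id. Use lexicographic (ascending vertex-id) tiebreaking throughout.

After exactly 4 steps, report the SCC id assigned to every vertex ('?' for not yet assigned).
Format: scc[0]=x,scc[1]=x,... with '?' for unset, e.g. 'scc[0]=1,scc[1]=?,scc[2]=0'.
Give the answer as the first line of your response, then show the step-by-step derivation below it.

scc[0]=2,scc[1]=0,scc[2]=1,scc[3]=1,scc[4]=?,scc[5]=?

step 1: low=(low[0]=0,low[1]=2,low[2]=1,low[3]=?,low[4]=?,low[5]=?); scc=(scc[0]=?,scc[1]=0,scc[2]=?,scc[3]=?,scc[4]=?,scc[5]=?)
step 2: low=(low[0]=0,low[1]=2,low[2]=1,low[3]=1,low[4]=?,low[5]=?); scc=(scc[0]=?,scc[1]=0,scc[2]=?,scc[3]=?,scc[4]=?,scc[5]=?)
step 3: low=(low[0]=0,low[1]=2,low[2]=1,low[3]=1,low[4]=?,low[5]=?); scc=(scc[0]=?,scc[1]=0,scc[2]=1,scc[3]=1,scc[4]=?,scc[5]=?)
step 4: low=(low[0]=0,low[1]=2,low[2]=1,low[3]=1,low[4]=?,low[5]=?); scc=(scc[0]=2,scc[1]=0,scc[2]=1,scc[3]=1,scc[4]=?,scc[5]=?)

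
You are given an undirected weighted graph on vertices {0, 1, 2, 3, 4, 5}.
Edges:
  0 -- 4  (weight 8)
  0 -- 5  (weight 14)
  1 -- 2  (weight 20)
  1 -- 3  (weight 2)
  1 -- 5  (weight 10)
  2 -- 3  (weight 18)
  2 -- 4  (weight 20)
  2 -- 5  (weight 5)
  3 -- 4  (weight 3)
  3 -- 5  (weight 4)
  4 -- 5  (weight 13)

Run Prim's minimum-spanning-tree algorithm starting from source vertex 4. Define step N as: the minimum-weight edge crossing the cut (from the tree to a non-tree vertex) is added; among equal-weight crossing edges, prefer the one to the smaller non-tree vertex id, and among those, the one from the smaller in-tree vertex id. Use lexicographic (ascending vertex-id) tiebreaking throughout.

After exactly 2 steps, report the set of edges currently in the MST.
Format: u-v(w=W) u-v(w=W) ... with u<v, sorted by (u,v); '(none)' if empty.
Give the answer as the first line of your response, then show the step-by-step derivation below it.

1-3(w=2) 3-4(w=3)

step 1: add edge 3-4 (w=3); MST = {3-4(w=3)}
step 2: add edge 1-3 (w=2); MST = {1-3(w=2) 3-4(w=3)}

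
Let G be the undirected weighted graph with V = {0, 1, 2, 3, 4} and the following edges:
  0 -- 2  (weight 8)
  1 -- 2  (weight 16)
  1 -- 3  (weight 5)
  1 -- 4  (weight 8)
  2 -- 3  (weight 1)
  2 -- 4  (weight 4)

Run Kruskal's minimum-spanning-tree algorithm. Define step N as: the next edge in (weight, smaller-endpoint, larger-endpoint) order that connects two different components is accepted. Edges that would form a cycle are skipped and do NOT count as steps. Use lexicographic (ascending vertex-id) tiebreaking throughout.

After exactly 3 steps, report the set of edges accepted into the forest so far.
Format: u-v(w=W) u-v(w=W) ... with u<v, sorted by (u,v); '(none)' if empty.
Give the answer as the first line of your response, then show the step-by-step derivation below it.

1-3(w=5) 2-3(w=1) 2-4(w=4)

step 1: add edge 2-3 (w=1); MST = {2-3(w=1)}
step 2: add edge 2-4 (w=4); MST = {2-3(w=1) 2-4(w=4)}
step 3: add edge 1-3 (w=5); MST = {1-3(w=5) 2-3(w=1) 2-4(w=4)}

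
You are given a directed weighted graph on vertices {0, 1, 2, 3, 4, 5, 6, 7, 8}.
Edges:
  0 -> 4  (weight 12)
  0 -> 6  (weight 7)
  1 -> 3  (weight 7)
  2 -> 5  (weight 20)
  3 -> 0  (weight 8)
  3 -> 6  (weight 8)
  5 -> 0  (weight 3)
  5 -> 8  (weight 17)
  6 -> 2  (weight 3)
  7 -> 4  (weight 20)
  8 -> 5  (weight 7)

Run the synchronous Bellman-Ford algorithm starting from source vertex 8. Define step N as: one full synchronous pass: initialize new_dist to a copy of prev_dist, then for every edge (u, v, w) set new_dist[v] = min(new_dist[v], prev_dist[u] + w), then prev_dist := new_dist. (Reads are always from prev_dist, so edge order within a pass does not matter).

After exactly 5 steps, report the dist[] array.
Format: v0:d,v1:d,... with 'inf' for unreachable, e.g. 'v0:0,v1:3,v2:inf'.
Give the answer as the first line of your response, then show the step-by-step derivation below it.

v0:10,v1:inf,v2:20,v3:inf,v4:22,v5:7,v6:17,v7:inf,v8:0

step 1: dist = v0:inf,v1:inf,v2:inf,v3:inf,v4:inf,v5:7,v6:inf,v7:inf,v8:0
step 2: dist = v0:10,v1:inf,v2:inf,v3:inf,v4:inf,v5:7,v6:inf,v7:inf,v8:0
step 3: dist = v0:10,v1:inf,v2:inf,v3:inf,v4:22,v5:7,v6:17,v7:inf,v8:0
step 4: dist = v0:10,v1:inf,v2:20,v3:inf,v4:22,v5:7,v6:17,v7:inf,v8:0
step 5: dist = v0:10,v1:inf,v2:20,v3:inf,v4:22,v5:7,v6:17,v7:inf,v8:0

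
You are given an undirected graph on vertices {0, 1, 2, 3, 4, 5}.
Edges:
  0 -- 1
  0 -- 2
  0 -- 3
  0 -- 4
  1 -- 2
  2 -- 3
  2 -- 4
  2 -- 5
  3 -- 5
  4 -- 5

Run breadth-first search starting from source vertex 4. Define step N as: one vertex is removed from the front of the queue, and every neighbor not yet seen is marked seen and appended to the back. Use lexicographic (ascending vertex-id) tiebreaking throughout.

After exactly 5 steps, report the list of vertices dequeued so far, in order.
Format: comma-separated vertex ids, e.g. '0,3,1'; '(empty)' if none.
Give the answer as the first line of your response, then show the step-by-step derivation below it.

4,0,2,5,1

step 1: dequeue 4; queue=[0,2,5]; order=4
step 2: dequeue 0; queue=[2,5,1,3]; order=4,0
step 3: dequeue 2; queue=[5,1,3]; order=4,0,2
step 4: dequeue 5; queue=[1,3]; order=4,0,2,5
step 5: dequeue 1; queue=[3]; order=4,0,2,5,1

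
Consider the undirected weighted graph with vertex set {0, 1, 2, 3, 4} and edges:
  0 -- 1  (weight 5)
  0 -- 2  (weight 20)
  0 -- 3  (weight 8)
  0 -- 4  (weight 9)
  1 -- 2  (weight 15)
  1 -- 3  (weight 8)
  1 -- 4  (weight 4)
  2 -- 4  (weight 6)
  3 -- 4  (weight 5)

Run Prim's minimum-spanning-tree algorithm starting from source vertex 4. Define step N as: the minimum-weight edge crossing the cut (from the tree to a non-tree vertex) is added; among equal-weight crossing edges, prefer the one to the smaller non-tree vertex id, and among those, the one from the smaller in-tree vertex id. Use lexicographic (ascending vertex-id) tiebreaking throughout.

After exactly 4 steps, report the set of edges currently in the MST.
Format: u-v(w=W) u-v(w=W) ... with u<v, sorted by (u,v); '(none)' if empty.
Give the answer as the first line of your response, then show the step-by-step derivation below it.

0-1(w=5) 1-4(w=4) 2-4(w=6) 3-4(w=5)

step 1: add edge 1-4 (w=4); MST = {1-4(w=4)}
step 2: add edge 0-1 (w=5); MST = {0-1(w=5) 1-4(w=4)}
step 3: add edge 3-4 (w=5); MST = {0-1(w=5) 1-4(w=4) 3-4(w=5)}
step 4: add edge 2-4 (w=6); MST = {0-1(w=5) 1-4(w=4) 2-4(w=6) 3-4(w=5)}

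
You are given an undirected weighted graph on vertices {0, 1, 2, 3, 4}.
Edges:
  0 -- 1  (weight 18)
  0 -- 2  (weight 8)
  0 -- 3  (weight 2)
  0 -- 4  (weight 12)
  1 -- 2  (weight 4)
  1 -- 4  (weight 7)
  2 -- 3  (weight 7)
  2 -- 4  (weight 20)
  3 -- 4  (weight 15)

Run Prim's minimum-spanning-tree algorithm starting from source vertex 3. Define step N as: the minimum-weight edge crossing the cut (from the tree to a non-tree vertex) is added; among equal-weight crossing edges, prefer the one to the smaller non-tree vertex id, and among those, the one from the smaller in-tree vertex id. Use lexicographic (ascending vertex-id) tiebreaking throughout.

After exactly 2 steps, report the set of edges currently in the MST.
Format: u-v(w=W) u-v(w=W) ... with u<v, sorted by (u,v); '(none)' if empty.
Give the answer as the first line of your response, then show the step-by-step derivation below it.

0-3(w=2) 2-3(w=7)

step 1: add edge 0-3 (w=2); MST = {0-3(w=2)}
step 2: add edge 2-3 (w=7); MST = {0-3(w=2) 2-3(w=7)}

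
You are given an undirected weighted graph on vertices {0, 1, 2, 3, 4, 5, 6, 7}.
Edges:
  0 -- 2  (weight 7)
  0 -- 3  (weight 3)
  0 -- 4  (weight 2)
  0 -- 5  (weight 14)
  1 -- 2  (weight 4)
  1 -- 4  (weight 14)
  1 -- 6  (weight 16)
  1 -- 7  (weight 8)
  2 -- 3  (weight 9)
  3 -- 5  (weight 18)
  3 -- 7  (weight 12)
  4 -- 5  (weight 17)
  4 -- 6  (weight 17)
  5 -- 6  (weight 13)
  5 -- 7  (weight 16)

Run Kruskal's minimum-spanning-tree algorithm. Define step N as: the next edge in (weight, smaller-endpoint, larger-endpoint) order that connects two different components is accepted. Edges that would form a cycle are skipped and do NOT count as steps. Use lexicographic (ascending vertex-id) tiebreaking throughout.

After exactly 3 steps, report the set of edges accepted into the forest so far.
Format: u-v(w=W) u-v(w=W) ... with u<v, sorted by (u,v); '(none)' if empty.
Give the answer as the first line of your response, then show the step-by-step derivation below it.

0-3(w=3) 0-4(w=2) 1-2(w=4)

step 1: add edge 0-4 (w=2); MST = {0-4(w=2)}
step 2: add edge 0-3 (w=3); MST = {0-3(w=3) 0-4(w=2)}
step 3: add edge 1-2 (w=4); MST = {0-3(w=3) 0-4(w=2) 1-2(w=4)}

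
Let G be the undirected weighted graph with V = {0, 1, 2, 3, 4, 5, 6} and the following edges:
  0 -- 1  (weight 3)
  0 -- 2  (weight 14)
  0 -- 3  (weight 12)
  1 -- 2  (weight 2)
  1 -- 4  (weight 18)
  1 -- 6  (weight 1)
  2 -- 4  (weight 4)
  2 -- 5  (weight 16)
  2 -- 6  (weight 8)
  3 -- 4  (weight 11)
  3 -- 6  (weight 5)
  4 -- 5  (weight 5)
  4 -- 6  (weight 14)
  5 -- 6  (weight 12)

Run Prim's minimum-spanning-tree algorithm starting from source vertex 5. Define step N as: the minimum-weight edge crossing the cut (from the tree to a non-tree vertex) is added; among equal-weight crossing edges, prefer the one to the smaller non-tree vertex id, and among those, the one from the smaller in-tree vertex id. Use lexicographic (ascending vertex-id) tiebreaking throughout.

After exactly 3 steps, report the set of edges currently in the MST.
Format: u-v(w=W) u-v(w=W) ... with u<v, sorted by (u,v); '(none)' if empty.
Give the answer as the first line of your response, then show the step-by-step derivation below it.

1-2(w=2) 2-4(w=4) 4-5(w=5)

step 1: add edge 4-5 (w=5); MST = {4-5(w=5)}
step 2: add edge 2-4 (w=4); MST = {2-4(w=4) 4-5(w=5)}
step 3: add edge 1-2 (w=2); MST = {1-2(w=2) 2-4(w=4) 4-5(w=5)}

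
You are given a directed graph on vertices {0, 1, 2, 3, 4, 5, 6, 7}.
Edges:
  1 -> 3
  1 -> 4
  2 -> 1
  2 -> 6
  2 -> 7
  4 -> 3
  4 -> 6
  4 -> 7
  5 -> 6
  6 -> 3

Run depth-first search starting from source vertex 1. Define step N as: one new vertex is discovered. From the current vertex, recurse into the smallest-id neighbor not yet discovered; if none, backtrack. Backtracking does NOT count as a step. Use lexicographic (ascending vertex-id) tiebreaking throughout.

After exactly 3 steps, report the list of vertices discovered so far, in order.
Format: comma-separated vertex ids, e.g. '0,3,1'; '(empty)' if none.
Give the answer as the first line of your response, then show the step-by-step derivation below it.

1,3,4

step 1: discover 1; path=1; order=1
step 2: discover 3; path=1>3; order=1,3
step 3: discover 4; path=1>4; order=1,3,4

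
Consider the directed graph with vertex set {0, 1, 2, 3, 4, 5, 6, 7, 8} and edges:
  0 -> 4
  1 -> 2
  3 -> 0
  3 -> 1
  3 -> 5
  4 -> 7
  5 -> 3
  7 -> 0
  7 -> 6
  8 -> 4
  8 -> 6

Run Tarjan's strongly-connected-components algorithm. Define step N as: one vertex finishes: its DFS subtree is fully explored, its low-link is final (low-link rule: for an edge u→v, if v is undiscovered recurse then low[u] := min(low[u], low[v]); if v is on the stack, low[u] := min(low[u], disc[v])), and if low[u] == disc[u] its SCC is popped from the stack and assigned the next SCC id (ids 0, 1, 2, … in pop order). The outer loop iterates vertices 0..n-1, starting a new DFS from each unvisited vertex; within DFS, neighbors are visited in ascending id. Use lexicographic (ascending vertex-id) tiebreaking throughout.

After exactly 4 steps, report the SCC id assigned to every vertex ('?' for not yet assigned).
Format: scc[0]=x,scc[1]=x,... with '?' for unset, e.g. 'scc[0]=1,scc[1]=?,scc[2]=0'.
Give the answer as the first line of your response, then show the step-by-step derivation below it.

scc[0]=1,scc[1]=?,scc[2]=?,scc[3]=?,scc[4]=1,scc[5]=?,scc[6]=0,scc[7]=1,scc[8]=?

step 1: low=(low[0]=0,low[1]=?,low[2]=?,low[3]=?,low[4]=1,low[5]=?,low[6]=3,low[7]=0,low[8]=?); scc=(scc[0]=?,scc[1]=?,scc[2]=?,scc[3]=?,scc[4]=?,scc[5]=?,scc[6]=0,scc[7]=?,scc[8]=?)
step 2: low=(low[0]=0,low[1]=?,low[2]=?,low[3]=?,low[4]=1,low[5]=?,low[6]=3,low[7]=0,low[8]=?); scc=(scc[0]=?,scc[1]=?,scc[2]=?,scc[3]=?,scc[4]=?,scc[5]=?,scc[6]=0,scc[7]=?,scc[8]=?)
step 3: low=(low[0]=0,low[1]=?,low[2]=?,low[3]=?,low[4]=0,low[5]=?,low[6]=3,low[7]=0,low[8]=?); scc=(scc[0]=?,scc[1]=?,scc[2]=?,scc[3]=?,scc[4]=?,scc[5]=?,scc[6]=0,scc[7]=?,scc[8]=?)
step 4: low=(low[0]=0,low[1]=?,low[2]=?,low[3]=?,low[4]=0,low[5]=?,low[6]=3,low[7]=0,low[8]=?); scc=(scc[0]=1,scc[1]=?,scc[2]=?,scc[3]=?,scc[4]=1,scc[5]=?,scc[6]=0,scc[7]=1,scc[8]=?)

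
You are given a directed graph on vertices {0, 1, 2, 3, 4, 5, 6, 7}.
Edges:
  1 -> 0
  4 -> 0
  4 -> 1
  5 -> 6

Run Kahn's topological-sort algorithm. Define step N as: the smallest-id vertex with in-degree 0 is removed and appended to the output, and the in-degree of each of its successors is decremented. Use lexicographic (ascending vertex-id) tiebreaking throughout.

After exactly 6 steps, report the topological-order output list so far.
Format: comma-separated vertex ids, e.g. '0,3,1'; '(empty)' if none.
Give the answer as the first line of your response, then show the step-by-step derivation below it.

2,3,4,1,0,5

step 1: output 2; order=[2]; indeg=(2,1,0,0,0,0,1,0)
step 2: output 3; order=[2,3]; indeg=(2,1,0,0,0,0,1,0)
step 3: output 4; order=[2,3,4]; indeg=(1,0,0,0,0,0,1,0)
step 4: output 1; order=[2,3,4,1]; indeg=(0,0,0,0,0,0,1,0)
step 5: output 0; order=[2,3,4,1,0]; indeg=(0,0,0,0,0,0,1,0)
step 6: output 5; order=[2,3,4,1,0,5]; indeg=(0,0,0,0,0,0,0,0)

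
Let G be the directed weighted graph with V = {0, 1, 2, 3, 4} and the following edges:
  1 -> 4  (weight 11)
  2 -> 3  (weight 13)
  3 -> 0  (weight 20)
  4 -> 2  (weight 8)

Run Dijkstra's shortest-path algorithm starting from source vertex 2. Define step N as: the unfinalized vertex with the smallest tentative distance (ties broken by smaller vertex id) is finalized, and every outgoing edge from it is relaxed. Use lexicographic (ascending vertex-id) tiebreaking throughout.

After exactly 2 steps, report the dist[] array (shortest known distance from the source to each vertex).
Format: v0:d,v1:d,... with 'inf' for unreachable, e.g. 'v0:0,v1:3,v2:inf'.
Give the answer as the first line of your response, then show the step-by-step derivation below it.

v0:33,v1:inf,v2:0,v3:13,v4:inf

step 1: dist = v0:inf,v1:inf,v2:0,v3:13,v4:inf
step 2: dist = v0:33,v1:inf,v2:0,v3:13,v4:inf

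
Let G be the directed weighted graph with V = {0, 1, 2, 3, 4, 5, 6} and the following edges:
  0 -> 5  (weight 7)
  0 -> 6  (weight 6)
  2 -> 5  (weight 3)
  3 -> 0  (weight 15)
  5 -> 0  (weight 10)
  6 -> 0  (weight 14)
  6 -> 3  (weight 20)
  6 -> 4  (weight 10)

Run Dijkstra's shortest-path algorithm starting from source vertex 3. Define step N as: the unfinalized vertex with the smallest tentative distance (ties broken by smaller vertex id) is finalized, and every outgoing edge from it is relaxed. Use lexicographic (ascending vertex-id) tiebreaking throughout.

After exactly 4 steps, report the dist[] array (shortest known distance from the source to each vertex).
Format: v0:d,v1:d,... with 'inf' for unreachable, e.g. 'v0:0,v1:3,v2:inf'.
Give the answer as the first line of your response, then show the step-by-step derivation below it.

v0:15,v1:inf,v2:inf,v3:0,v4:31,v5:22,v6:21

step 1: dist = v0:15,v1:inf,v2:inf,v3:0,v4:inf,v5:inf,v6:inf
step 2: dist = v0:15,v1:inf,v2:inf,v3:0,v4:inf,v5:22,v6:21
step 3: dist = v0:15,v1:inf,v2:inf,v3:0,v4:31,v5:22,v6:21
step 4: dist = v0:15,v1:inf,v2:inf,v3:0,v4:31,v5:22,v6:21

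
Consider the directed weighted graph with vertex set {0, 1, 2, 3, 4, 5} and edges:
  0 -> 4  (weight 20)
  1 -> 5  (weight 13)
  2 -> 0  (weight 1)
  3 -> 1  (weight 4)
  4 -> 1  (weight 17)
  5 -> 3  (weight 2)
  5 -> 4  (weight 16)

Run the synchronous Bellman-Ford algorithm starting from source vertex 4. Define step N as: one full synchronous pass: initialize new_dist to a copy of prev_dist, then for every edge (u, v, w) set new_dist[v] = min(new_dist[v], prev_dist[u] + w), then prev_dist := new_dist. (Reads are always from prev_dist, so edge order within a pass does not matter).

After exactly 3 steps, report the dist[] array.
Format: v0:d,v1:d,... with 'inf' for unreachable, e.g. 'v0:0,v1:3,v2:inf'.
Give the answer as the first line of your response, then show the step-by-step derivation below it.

v0:inf,v1:17,v2:inf,v3:32,v4:0,v5:30

step 1: dist = v0:inf,v1:17,v2:inf,v3:inf,v4:0,v5:inf
step 2: dist = v0:inf,v1:17,v2:inf,v3:inf,v4:0,v5:30
step 3: dist = v0:inf,v1:17,v2:inf,v3:32,v4:0,v5:30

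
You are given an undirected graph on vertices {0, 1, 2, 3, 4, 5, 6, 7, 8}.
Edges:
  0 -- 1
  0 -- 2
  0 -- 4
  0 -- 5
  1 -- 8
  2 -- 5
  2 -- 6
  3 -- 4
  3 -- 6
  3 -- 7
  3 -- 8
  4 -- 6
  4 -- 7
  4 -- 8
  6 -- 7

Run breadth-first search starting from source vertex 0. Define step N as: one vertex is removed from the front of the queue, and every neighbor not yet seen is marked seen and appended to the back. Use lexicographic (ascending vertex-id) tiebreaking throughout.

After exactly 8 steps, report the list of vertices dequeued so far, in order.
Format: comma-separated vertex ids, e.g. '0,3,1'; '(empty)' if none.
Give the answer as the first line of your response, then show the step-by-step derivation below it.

0,1,2,4,5,8,6,3

step 1: dequeue 0; queue=[1,2,4,5]; order=0
step 2: dequeue 1; queue=[2,4,5,8]; order=0,1
step 3: dequeue 2; queue=[4,5,8,6]; order=0,1,2
step 4: dequeue 4; queue=[5,8,6,3,7]; order=0,1,2,4
step 5: dequeue 5; queue=[8,6,3,7]; order=0,1,2,4,5
step 6: dequeue 8; queue=[6,3,7]; order=0,1,2,4,5,8
step 7: dequeue 6; queue=[3,7]; order=0,1,2,4,5,8,6
step 8: dequeue 3; queue=[7]; order=0,1,2,4,5,8,6,3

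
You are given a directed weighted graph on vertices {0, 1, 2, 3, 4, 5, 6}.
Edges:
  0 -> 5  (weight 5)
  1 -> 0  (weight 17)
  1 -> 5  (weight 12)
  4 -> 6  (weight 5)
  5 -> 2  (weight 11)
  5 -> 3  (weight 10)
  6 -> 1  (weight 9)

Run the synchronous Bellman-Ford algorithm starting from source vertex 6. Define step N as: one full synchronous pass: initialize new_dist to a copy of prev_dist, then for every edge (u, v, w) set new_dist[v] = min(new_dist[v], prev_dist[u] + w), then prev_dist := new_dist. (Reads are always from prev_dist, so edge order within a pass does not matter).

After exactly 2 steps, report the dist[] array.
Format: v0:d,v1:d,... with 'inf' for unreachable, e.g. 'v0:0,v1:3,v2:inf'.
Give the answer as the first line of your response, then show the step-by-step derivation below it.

v0:26,v1:9,v2:inf,v3:inf,v4:inf,v5:21,v6:0

step 1: dist = v0:inf,v1:9,v2:inf,v3:inf,v4:inf,v5:inf,v6:0
step 2: dist = v0:26,v1:9,v2:inf,v3:inf,v4:inf,v5:21,v6:0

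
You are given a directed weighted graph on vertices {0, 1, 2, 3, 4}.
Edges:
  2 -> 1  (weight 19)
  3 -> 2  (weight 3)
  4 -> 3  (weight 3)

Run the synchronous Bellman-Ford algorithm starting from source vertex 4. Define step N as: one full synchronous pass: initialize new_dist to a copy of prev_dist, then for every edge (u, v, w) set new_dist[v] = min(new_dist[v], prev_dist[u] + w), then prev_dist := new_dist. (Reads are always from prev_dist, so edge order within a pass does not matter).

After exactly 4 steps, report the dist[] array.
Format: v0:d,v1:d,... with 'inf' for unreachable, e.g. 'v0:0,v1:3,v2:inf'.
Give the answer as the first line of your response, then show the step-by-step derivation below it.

v0:inf,v1:25,v2:6,v3:3,v4:0

step 1: dist = v0:inf,v1:inf,v2:inf,v3:3,v4:0
step 2: dist = v0:inf,v1:inf,v2:6,v3:3,v4:0
step 3: dist = v0:inf,v1:25,v2:6,v3:3,v4:0
step 4: dist = v0:inf,v1:25,v2:6,v3:3,v4:0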